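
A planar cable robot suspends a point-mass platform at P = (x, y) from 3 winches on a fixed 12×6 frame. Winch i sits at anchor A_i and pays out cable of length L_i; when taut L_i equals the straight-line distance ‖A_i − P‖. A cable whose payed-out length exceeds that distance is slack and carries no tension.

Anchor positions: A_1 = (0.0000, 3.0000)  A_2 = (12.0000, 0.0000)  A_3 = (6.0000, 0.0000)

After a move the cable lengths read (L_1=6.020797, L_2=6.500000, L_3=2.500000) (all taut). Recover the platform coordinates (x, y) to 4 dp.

(6.0000, 2.5000)

each cable: (A_i−P)·(A_i−P) = L_i²; let c_i = ‖A_i‖²−L_i²
c_1 = 0.0000+9.0000−36.2500 = -27.2500
row 1: -24.0000x + 6.0000y = -129.0000  (c_2=101.7500)
row 2: -12.0000x + 6.0000y = -57.0000  (c_3=29.7500)
Cramer on rows 1–2 → x = 6.0000, y = 2.5000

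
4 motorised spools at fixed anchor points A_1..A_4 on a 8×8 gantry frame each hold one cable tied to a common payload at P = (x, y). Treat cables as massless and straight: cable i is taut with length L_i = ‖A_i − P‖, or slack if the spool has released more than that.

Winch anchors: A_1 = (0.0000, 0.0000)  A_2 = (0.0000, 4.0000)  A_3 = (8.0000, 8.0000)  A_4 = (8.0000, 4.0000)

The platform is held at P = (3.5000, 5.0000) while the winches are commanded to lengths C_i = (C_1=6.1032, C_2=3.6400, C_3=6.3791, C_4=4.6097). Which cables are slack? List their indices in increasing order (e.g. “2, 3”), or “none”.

cable 1: √((-3.5000)²+(-5.0000)²)=6.1033, C_1=6.1032: taut
cable 2: √((-3.5000)²+(-1.0000)²)=3.6401, C_2=3.6400: taut
cable 3: √((4.5000)²+(3.0000)²)=5.4083, C_3=6.3791: slack
cable 4: √((4.5000)²+(-1.0000)²)=4.6098, C_4=4.6097: taut

3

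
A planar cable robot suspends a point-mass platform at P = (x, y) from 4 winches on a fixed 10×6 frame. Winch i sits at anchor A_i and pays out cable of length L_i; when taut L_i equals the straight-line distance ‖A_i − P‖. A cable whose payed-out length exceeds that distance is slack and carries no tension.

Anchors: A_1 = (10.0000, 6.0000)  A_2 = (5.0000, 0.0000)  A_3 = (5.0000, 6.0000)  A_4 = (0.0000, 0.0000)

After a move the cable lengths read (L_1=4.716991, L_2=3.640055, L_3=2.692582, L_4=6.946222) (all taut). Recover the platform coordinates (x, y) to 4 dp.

expand ‖A_i−P‖²=L_i² and subtract eq 1 (k_i ≔ ‖A_i‖²−L_i²)
k_1 = 100.0000+36.0000−22.2500 = 113.7500
eq1−eq2 → [10.0000  12.0000]·P = 102.0000
eq1−eq3 → [10.0000  0.0000]·P = 60.0000
eq1−eq4 → [20.0000  12.0000]·P = 162.0000
2×2 solve → P = (6.0000, 3.5000)
check cable 4: ‖A_4−P‖² = 48.2500 ≈ L_4² = 48.2500 ✓

(6.0000, 3.5000)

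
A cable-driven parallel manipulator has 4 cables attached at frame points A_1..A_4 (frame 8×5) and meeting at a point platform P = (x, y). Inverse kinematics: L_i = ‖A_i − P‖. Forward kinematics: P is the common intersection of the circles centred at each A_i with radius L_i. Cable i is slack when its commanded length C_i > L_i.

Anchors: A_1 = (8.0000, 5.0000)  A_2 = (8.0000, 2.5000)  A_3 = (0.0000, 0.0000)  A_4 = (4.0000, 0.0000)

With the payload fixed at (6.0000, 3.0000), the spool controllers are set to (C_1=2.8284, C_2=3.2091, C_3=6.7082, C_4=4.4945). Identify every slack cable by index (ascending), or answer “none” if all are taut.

i=1: geometric 2.8284 vs commanded 2.8284 ⇒ taut
i=2: geometric 2.0616 vs commanded 3.2091 ⇒ slack
i=3: geometric 6.7082 vs commanded 6.7082 ⇒ taut
i=4: geometric 3.6056 vs commanded 4.4945 ⇒ slack

2, 4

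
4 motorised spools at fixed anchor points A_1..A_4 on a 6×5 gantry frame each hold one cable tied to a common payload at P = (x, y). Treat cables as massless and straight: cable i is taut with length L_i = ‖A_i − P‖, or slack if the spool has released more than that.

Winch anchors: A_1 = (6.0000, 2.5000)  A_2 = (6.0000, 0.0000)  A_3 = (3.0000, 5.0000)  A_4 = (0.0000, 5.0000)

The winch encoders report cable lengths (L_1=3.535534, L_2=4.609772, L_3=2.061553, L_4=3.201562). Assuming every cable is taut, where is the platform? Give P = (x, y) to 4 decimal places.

(2.5000, 3.0000)

expand ‖A_i−P‖²=L_i² and subtract eq 1 (k_i ≔ ‖A_i‖²−L_i²)
k_1 = 36.0000+6.2500−12.5000 = 29.7500
eq1−eq2 → [0.0000  5.0000]·P = 15.0000
eq1−eq3 → [6.0000  -5.0000]·P = 0.0000
eq1−eq4 → [12.0000  -5.0000]·P = 15.0000
2×2 solve → P = (2.5000, 3.0000)
check cable 4: ‖A_4−P‖² = 10.2500 ≈ L_4² = 10.2500 ✓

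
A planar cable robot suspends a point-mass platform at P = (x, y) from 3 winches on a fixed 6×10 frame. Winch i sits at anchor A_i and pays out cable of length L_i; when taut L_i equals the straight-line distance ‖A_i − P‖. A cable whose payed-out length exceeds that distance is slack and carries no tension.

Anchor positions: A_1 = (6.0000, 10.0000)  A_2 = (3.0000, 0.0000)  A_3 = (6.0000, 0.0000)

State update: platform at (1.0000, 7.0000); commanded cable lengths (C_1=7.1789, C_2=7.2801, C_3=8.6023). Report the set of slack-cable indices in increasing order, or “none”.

cable 1: L_1 = ‖A_1−P‖ = 5.8310;  C_1 = 7.1789 → slack
cable 2: L_2 = ‖A_2−P‖ = 7.2801;  C_2 = 7.2801 → taut
cable 3: L_3 = ‖A_3−P‖ = 8.6023;  C_3 = 8.6023 → taut

1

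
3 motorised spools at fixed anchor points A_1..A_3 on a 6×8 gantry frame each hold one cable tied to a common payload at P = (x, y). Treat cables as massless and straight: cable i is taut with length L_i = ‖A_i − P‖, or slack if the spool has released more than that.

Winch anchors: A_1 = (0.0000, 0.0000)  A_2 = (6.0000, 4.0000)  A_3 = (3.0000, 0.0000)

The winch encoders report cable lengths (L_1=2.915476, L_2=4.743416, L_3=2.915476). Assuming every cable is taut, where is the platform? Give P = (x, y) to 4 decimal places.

(1.5000, 2.5000)

each cable: (A_i−P)·(A_i−P) = L_i²; let q_i = ‖A_i‖²−L_i²
q_1 = 0.0000+0.0000−8.5000 = -8.5000
row 1: -12.0000x − 8.0000y = -38.0000  (q_2=29.5000)
row 2: -6.0000x + 0.0000y = -9.0000  (q_3=0.5000)
Cramer on rows 1–2 → x = 1.5000, y = 2.5000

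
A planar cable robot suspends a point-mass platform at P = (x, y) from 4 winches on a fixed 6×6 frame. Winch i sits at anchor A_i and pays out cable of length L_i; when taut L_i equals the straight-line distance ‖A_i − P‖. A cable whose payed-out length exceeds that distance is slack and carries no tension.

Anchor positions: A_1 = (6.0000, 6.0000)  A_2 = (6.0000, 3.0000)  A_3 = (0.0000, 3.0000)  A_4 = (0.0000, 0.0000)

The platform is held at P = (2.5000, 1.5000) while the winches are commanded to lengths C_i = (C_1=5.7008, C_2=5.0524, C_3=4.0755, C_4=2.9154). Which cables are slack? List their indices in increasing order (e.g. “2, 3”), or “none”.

2, 3

cable 1: L_1 = ‖A_1−P‖ = 5.7009;  C_1 = 5.7008 → taut
cable 2: L_2 = ‖A_2−P‖ = 3.8079;  C_2 = 5.0524 → slack
cable 3: L_3 = ‖A_3−P‖ = 2.9155;  C_3 = 4.0755 → slack
cable 4: L_4 = ‖A_4−P‖ = 2.9155;  C_4 = 2.9154 → taut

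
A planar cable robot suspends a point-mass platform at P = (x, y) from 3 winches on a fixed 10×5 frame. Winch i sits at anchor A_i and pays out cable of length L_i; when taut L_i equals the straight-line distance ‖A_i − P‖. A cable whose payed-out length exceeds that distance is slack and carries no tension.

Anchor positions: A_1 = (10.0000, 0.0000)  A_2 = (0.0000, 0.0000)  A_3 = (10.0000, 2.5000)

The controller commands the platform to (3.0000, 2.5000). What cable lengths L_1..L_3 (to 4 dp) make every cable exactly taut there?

(7.4330, 3.9051, 7.0000)

L_1: Δ = A_1−P = (7.0000, -2.5000) → ‖Δ‖ = √55.2500 = 7.4330
L_2: Δ = A_2−P = (-3.0000, -2.5000) → ‖Δ‖ = √15.2500 = 3.9051
L_3: Δ = A_3−P = (7.0000, 0.0000) → ‖Δ‖ = √49.0000 = 7.0000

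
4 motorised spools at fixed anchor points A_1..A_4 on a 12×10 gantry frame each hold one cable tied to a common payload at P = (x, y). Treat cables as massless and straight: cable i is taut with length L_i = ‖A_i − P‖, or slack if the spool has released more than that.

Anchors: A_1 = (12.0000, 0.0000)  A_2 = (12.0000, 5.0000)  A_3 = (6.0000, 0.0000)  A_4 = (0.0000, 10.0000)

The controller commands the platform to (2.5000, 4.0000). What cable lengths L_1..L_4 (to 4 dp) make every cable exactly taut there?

(10.3078, 9.5525, 5.3151, 6.5000)

L_1 = √((12.0000−2.5000)² + (0.0000−4.0000)²) = 10.3078
L_2 = √((12.0000−2.5000)² + (5.0000−4.0000)²) = 9.5525
L_3 = √((6.0000−2.5000)² + (0.0000−4.0000)²) = 5.3151
L_4 = √((0.0000−2.5000)² + (10.0000−4.0000)²) = 6.5000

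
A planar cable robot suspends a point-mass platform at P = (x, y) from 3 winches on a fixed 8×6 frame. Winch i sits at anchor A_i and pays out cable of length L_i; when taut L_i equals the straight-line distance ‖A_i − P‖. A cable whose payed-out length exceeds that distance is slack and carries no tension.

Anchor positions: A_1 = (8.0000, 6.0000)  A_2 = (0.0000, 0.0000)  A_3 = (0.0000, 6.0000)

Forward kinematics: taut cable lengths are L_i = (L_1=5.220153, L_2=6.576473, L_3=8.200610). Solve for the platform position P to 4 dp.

(6.5000, 1.0000)

expand ‖A_i−P‖²=L_i² and subtract eq 1 (q_i ≔ ‖A_i‖²−L_i²)
q_1 = 64.0000+36.0000−27.2500 = 72.7500
eq1−eq2 → [16.0000  12.0000]·P = 116.0000
eq1−eq3 → [16.0000  0.0000]·P = 104.0000
2×2 solve → P = (6.5000, 1.0000)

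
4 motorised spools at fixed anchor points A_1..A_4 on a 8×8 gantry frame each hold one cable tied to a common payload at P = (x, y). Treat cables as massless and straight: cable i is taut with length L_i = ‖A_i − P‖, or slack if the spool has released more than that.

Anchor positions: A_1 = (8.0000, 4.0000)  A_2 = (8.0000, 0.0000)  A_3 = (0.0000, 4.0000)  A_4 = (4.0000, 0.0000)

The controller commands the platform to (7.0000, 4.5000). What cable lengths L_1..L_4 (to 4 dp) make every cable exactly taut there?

L_1: Δ = A_1−P = (1.0000, -0.5000) → ‖Δ‖ = √1.2500 = 1.1180
L_2: Δ = A_2−P = (1.0000, -4.5000) → ‖Δ‖ = √21.2500 = 4.6098
L_3: Δ = A_3−P = (-7.0000, -0.5000) → ‖Δ‖ = √49.2500 = 7.0178
L_4: Δ = A_4−P = (-3.0000, -4.5000) → ‖Δ‖ = √29.2500 = 5.4083

(1.1180, 4.6098, 7.0178, 5.4083)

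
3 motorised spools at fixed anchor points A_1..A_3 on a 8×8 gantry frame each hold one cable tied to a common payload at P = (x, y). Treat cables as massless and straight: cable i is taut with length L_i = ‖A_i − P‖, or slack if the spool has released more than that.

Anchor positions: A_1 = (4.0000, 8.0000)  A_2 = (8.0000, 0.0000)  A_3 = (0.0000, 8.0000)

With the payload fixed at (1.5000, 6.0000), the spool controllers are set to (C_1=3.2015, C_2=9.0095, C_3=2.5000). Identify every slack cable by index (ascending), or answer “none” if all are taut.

2

cable 1: √((2.5000)²+(2.0000)²)=3.2016, C_1=3.2015: taut
cable 2: √((6.5000)²+(-6.0000)²)=8.8459, C_2=9.0095: slack
cable 3: √((-1.5000)²+(2.0000)²)=2.5000, C_3=2.5000: taut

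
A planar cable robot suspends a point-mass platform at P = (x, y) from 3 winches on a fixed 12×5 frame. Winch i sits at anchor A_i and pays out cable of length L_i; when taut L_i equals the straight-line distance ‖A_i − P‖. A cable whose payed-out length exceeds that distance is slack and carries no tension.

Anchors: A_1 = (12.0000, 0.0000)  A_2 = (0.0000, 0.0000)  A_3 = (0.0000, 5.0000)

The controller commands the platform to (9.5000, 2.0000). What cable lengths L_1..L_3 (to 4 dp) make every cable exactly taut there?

(3.2016, 9.7082, 9.9624)

cable 1: Δx=2.5000, Δy=-2.0000; L_1 = √(Δx²+Δy²) = 3.2016
cable 2: Δx=-9.5000, Δy=-2.0000; L_2 = √(Δx²+Δy²) = 9.7082
cable 3: Δx=-9.5000, Δy=3.0000; L_3 = √(Δx²+Δy²) = 9.9624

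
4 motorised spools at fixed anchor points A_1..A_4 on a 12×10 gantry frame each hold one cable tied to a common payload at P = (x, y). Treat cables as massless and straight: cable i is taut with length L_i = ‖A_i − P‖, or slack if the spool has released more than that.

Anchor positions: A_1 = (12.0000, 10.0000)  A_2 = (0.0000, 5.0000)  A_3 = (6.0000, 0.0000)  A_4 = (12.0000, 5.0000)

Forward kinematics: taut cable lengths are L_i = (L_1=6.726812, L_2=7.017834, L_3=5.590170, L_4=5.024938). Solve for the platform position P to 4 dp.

circle eqns → linear via eq_j − eq_1; set k_j = A_j·A_j − L_j²
k_1 = 144.0000+100.0000−45.2500 = 198.7500
24.0000·x + 10.0000·y = k_1−k_2 = 223.0000
12.0000·x + 20.0000·y = k_1−k_3 = 194.0000
0.0000·x + 10.0000·y = k_1−k_4 = 55.0000
solve first two rows → x=7.0000, y=5.5000
check cable 4: ‖A_4−P‖² = 25.2500 ≈ L_4² = 25.2500 ✓

(7.0000, 5.5000)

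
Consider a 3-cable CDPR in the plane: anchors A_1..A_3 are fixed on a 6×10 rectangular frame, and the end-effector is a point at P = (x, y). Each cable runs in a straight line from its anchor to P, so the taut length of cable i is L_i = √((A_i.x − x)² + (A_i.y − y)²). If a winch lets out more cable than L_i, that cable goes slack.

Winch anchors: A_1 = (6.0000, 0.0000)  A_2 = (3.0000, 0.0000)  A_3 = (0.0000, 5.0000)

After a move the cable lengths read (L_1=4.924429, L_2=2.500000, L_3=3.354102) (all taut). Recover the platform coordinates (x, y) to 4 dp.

(1.5000, 2.0000)

each cable: (A_i−P)·(A_i−P) = L_i²; let q_i = ‖A_i‖²−L_i²
q_1 = 36.0000+0.0000−24.2500 = 11.7500
row 1: 6.0000x + 0.0000y = 9.0000  (q_2=2.7500)
row 2: 12.0000x − 10.0000y = -2.0000  (q_3=13.7500)
Cramer on rows 1–2 → x = 1.5000, y = 2.0000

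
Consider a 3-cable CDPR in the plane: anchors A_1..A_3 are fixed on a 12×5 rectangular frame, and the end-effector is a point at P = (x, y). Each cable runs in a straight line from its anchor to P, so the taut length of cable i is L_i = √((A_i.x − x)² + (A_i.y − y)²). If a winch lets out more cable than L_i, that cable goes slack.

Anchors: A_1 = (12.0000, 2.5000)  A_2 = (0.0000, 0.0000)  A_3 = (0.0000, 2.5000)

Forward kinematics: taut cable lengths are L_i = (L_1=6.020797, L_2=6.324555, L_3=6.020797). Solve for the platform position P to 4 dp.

(6.0000, 2.0000)

circle eqns → linear via eq_j − eq_1; set q_j = A_j·A_j − L_j²
q_1 = 144.0000+6.2500−36.2500 = 114.0000
24.0000·x + 5.0000·y = q_1−q_2 = 154.0000
24.0000·x + 0.0000·y = q_1−q_3 = 144.0000
solve first two rows → x=6.0000, y=2.0000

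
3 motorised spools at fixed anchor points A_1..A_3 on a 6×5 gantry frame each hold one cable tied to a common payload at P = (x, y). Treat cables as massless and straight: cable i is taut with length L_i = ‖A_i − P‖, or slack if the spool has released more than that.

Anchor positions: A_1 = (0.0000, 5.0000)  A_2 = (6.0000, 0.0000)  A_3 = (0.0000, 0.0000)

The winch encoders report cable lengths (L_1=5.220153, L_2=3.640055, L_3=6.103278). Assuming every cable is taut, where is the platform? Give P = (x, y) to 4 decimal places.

(5.0000, 3.5000)

circle eqns → linear via eq_j − eq_1; set c_j = A_j·A_j − L_j²
c_1 = 0.0000+25.0000−27.2500 = -2.2500
-12.0000·x + 10.0000·y = c_1−c_2 = -25.0000
0.0000·x + 10.0000·y = c_1−c_3 = 35.0000
solve first two rows → x=5.0000, y=3.5000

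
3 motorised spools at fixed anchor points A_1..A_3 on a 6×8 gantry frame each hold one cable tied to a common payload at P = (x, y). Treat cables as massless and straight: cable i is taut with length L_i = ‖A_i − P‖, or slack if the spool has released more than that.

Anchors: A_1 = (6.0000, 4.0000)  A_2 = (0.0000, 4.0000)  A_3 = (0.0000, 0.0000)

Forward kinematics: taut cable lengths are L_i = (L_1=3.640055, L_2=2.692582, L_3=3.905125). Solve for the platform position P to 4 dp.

(2.5000, 3.0000)

each cable: (A_i−P)·(A_i−P) = L_i²; let c_i = ‖A_i‖²−L_i²
c_1 = 36.0000+16.0000−13.2500 = 38.7500
row 1: 12.0000x + 0.0000y = 30.0000  (c_2=8.7500)
row 2: 12.0000x + 8.0000y = 54.0000  (c_3=-15.2500)
Cramer on rows 1–2 → x = 2.5000, y = 3.0000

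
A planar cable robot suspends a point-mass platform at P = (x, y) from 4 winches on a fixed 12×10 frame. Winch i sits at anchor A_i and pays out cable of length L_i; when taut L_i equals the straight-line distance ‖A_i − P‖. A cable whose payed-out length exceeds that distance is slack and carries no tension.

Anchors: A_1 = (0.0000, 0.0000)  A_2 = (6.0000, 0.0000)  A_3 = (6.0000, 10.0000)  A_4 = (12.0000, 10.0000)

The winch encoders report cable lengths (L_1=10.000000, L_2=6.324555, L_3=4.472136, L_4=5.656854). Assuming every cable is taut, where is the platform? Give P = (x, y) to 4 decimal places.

each cable: (A_i−P)·(A_i−P) = L_i²; let q_i = ‖A_i‖²−L_i²
q_1 = 0.0000+0.0000−100.0000 = -100.0000
row 1: -12.0000x + 0.0000y = -96.0000  (q_2=-4.0000)
row 2: -12.0000x − 20.0000y = -216.0000  (q_3=116.0000)
row 3: -24.0000x − 20.0000y = -312.0000  (q_4=212.0000)
Cramer on rows 1–2 → x = 8.0000, y = 6.0000
check cable 4: ‖A_4−P‖² = 32.0000 ≈ L_4² = 32.0000 ✓

(8.0000, 6.0000)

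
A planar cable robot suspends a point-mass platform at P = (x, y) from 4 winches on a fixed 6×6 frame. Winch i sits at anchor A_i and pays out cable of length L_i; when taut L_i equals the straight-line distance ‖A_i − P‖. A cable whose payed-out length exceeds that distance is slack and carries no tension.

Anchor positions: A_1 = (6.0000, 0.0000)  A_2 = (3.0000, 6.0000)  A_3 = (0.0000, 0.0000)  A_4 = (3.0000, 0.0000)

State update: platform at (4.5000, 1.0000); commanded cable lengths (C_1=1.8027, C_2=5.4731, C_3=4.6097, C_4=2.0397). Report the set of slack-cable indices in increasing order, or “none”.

cable 1: L_1 = ‖A_1−P‖ = 1.8028;  C_1 = 1.8027 → taut
cable 2: L_2 = ‖A_2−P‖ = 5.2202;  C_2 = 5.4731 → slack
cable 3: L_3 = ‖A_3−P‖ = 4.6098;  C_3 = 4.6097 → taut
cable 4: L_4 = ‖A_4−P‖ = 1.8028;  C_4 = 2.0397 → slack

2, 4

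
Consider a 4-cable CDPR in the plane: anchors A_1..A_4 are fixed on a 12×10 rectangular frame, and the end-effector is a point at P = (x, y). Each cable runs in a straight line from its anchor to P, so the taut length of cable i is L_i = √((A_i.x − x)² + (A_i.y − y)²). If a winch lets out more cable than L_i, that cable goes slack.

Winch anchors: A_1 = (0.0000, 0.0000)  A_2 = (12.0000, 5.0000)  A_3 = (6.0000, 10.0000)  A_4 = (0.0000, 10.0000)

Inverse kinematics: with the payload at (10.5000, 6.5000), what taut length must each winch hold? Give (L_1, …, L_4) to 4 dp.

(12.3491, 2.1213, 5.7009, 11.0680)

L_1 = √((0.0000−10.5000)² + (0.0000−6.5000)²) = 12.3491
L_2 = √((12.0000−10.5000)² + (5.0000−6.5000)²) = 2.1213
L_3 = √((6.0000−10.5000)² + (10.0000−6.5000)²) = 5.7009
L_4 = √((0.0000−10.5000)² + (10.0000−6.5000)²) = 11.0680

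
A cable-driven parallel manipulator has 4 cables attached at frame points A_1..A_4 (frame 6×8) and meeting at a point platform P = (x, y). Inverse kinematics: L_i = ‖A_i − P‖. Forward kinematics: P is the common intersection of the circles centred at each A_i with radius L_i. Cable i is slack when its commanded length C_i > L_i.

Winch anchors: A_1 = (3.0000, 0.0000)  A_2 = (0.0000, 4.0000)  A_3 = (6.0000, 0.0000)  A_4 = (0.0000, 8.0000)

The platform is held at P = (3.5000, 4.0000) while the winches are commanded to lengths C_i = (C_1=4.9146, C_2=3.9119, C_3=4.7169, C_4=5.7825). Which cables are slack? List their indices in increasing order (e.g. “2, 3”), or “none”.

cable 1: √((-0.5000)²+(-4.0000)²)=4.0311, C_1=4.9146: slack
cable 2: √((-3.5000)²+(0.0000)²)=3.5000, C_2=3.9119: slack
cable 3: √((2.5000)²+(-4.0000)²)=4.7170, C_3=4.7169: taut
cable 4: √((-3.5000)²+(4.0000)²)=5.3151, C_4=5.7825: slack

1, 2, 4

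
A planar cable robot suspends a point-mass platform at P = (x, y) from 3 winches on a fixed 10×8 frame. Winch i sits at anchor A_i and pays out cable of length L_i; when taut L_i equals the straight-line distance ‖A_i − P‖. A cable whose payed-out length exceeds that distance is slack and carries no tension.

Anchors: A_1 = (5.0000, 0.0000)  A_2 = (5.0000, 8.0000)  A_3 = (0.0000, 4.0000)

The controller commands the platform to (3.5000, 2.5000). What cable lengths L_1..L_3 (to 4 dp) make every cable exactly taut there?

(2.9155, 5.7009, 3.8079)

L_1: Δ = A_1−P = (1.5000, -2.5000) → ‖Δ‖ = √8.5000 = 2.9155
L_2: Δ = A_2−P = (1.5000, 5.5000) → ‖Δ‖ = √32.5000 = 5.7009
L_3: Δ = A_3−P = (-3.5000, 1.5000) → ‖Δ‖ = √14.5000 = 3.8079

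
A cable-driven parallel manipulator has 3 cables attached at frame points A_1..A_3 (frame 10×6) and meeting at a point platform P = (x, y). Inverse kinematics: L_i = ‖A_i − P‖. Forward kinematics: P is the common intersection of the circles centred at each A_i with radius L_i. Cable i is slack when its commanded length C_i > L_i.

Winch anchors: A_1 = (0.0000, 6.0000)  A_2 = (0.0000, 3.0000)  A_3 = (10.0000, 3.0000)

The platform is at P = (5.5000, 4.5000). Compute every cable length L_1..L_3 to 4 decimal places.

(5.7009, 5.7009, 4.7434)

L_1: Δ = A_1−P = (-5.5000, 1.5000) → ‖Δ‖ = √32.5000 = 5.7009
L_2: Δ = A_2−P = (-5.5000, -1.5000) → ‖Δ‖ = √32.5000 = 5.7009
L_3: Δ = A_3−P = (4.5000, -1.5000) → ‖Δ‖ = √22.5000 = 4.7434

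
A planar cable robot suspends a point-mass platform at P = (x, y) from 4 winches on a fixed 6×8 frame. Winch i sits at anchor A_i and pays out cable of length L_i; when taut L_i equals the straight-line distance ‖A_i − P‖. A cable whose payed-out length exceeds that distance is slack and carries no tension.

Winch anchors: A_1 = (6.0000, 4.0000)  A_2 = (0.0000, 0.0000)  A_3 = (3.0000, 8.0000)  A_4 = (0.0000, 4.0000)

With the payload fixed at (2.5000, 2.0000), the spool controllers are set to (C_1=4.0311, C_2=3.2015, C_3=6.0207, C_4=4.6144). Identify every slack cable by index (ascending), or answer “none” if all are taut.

4

cable 1: √((3.5000)²+(2.0000)²)=4.0311, C_1=4.0311: taut
cable 2: √((-2.5000)²+(-2.0000)²)=3.2016, C_2=3.2015: taut
cable 3: √((0.5000)²+(6.0000)²)=6.0208, C_3=6.0207: taut
cable 4: √((-2.5000)²+(2.0000)²)=3.2016, C_4=4.6144: slack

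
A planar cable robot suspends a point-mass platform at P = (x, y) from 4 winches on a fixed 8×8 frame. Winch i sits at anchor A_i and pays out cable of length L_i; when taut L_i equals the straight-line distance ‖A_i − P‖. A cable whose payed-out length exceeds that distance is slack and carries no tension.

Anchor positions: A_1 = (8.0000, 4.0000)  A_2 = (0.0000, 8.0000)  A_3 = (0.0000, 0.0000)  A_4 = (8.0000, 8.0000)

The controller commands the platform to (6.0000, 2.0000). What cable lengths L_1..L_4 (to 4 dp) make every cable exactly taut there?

L_1: Δ = A_1−P = (2.0000, 2.0000) → ‖Δ‖ = √8.0000 = 2.8284
L_2: Δ = A_2−P = (-6.0000, 6.0000) → ‖Δ‖ = √72.0000 = 8.4853
L_3: Δ = A_3−P = (-6.0000, -2.0000) → ‖Δ‖ = √40.0000 = 6.3246
L_4: Δ = A_4−P = (2.0000, 6.0000) → ‖Δ‖ = √40.0000 = 6.3246

(2.8284, 8.4853, 6.3246, 6.3246)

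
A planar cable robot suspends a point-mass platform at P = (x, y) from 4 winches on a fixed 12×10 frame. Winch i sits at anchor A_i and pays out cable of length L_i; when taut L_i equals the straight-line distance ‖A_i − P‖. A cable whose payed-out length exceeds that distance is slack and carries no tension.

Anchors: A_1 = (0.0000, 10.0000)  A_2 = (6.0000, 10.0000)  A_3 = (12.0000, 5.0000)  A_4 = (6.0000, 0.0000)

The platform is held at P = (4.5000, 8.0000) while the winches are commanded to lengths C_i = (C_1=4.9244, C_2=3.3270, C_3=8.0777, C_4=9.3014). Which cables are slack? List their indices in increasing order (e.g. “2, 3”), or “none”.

cable 1: √((-4.5000)²+(2.0000)²)=4.9244, C_1=4.9244: taut
cable 2: √((1.5000)²+(2.0000)²)=2.5000, C_2=3.3270: slack
cable 3: √((7.5000)²+(-3.0000)²)=8.0777, C_3=8.0777: taut
cable 4: √((1.5000)²+(-8.0000)²)=8.1394, C_4=9.3014: slack

2, 4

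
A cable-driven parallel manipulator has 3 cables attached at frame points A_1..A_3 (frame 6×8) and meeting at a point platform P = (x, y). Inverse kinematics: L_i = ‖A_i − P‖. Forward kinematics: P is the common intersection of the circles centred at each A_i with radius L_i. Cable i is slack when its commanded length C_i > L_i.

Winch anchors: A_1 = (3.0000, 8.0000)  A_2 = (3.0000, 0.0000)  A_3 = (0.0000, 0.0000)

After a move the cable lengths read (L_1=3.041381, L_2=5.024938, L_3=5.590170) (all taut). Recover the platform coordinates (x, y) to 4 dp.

expand ‖A_i−P‖²=L_i² and subtract eq 1 (c_i ≔ ‖A_i‖²−L_i²)
c_1 = 9.0000+64.0000−9.2500 = 63.7500
eq1−eq2 → [0.0000  16.0000]·P = 80.0000
eq1−eq3 → [6.0000  16.0000]·P = 95.0000
2×2 solve → P = (2.5000, 5.0000)

(2.5000, 5.0000)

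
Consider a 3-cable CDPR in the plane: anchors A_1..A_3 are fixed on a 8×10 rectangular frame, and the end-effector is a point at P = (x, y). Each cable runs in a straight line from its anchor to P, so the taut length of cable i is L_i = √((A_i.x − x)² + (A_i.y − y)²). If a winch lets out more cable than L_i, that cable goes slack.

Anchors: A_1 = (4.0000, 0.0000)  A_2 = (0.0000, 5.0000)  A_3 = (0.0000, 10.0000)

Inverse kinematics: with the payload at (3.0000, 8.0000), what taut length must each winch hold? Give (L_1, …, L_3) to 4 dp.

L_1 = √((4.0000−3.0000)² + (0.0000−8.0000)²) = 8.0623
L_2 = √((0.0000−3.0000)² + (5.0000−8.0000)²) = 4.2426
L_3 = √((0.0000−3.0000)² + (10.0000−8.0000)²) = 3.6056

(8.0623, 4.2426, 3.6056)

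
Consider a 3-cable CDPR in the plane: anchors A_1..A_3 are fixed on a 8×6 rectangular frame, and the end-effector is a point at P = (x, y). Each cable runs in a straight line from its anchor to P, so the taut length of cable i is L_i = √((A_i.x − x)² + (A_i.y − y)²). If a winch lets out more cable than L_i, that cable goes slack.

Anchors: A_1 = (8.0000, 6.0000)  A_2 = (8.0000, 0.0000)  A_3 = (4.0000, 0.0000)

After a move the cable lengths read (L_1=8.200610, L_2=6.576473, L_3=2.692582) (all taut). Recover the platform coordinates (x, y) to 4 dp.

(1.5000, 1.0000)

expand ‖A_i−P‖²=L_i² and subtract eq 1 (q_i ≔ ‖A_i‖²−L_i²)
q_1 = 64.0000+36.0000−67.2500 = 32.7500
eq1−eq2 → [0.0000  12.0000]·P = 12.0000
eq1−eq3 → [8.0000  12.0000]·P = 24.0000
2×2 solve → P = (1.5000, 1.0000)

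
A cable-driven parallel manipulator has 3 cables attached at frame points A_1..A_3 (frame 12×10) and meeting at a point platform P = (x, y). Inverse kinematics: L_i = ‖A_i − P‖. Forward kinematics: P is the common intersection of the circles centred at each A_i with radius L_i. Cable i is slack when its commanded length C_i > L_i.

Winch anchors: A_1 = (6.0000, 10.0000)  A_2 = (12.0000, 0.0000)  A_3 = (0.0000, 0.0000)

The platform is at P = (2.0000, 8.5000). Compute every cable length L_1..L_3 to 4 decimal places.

cable 1: Δx=4.0000, Δy=1.5000; L_1 = √(Δx²+Δy²) = 4.2720
cable 2: Δx=10.0000, Δy=-8.5000; L_2 = √(Δx²+Δy²) = 13.1244
cable 3: Δx=-2.0000, Δy=-8.5000; L_3 = √(Δx²+Δy²) = 8.7321

(4.2720, 13.1244, 8.7321)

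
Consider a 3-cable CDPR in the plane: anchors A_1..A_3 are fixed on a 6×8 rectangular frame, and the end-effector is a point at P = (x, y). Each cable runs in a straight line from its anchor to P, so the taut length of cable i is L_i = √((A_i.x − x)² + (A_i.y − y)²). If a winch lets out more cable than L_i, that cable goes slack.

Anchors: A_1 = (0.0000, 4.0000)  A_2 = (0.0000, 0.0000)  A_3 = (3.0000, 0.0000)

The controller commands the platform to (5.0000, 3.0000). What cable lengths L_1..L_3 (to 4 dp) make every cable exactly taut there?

L_1 = √((0.0000−5.0000)² + (4.0000−3.0000)²) = 5.0990
L_2 = √((0.0000−5.0000)² + (0.0000−3.0000)²) = 5.8310
L_3 = √((3.0000−5.0000)² + (0.0000−3.0000)²) = 3.6056

(5.0990, 5.8310, 3.6056)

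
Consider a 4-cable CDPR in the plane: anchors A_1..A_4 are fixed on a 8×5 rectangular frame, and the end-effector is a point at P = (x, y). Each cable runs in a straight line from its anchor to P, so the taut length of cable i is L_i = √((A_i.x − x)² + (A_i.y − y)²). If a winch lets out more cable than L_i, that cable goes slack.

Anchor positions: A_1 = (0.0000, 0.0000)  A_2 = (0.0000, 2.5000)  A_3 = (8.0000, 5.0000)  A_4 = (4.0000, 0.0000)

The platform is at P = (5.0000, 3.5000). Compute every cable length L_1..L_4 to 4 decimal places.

(6.1033, 5.0990, 3.3541, 3.6401)

L_1: Δ = A_1−P = (-5.0000, -3.5000) → ‖Δ‖ = √37.2500 = 6.1033
L_2: Δ = A_2−P = (-5.0000, -1.0000) → ‖Δ‖ = √26.0000 = 5.0990
L_3: Δ = A_3−P = (3.0000, 1.5000) → ‖Δ‖ = √11.2500 = 3.3541
L_4: Δ = A_4−P = (-1.0000, -3.5000) → ‖Δ‖ = √13.2500 = 3.6401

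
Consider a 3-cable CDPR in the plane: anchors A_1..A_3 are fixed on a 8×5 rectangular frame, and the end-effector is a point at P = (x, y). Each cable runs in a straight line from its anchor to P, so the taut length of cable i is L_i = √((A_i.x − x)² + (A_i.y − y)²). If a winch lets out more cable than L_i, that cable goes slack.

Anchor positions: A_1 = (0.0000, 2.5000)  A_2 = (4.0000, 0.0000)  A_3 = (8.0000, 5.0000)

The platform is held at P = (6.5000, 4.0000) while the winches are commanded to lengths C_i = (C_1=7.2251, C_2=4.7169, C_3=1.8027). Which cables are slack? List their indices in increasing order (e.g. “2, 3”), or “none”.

cable 1: L_1 = ‖A_1−P‖ = 6.6708;  C_1 = 7.2251 → slack
cable 2: L_2 = ‖A_2−P‖ = 4.7170;  C_2 = 4.7169 → taut
cable 3: L_3 = ‖A_3−P‖ = 1.8028;  C_3 = 1.8027 → taut

1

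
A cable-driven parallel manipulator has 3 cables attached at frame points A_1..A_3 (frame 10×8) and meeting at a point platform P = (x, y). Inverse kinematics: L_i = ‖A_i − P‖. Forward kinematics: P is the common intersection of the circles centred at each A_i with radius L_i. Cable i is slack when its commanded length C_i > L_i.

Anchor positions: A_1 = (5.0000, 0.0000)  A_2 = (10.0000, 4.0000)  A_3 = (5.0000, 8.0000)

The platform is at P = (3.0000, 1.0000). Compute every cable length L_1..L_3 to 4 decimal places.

cable 1: Δx=2.0000, Δy=-1.0000; L_1 = √(Δx²+Δy²) = 2.2361
cable 2: Δx=7.0000, Δy=3.0000; L_2 = √(Δx²+Δy²) = 7.6158
cable 3: Δx=2.0000, Δy=7.0000; L_3 = √(Δx²+Δy²) = 7.2801

(2.2361, 7.6158, 7.2801)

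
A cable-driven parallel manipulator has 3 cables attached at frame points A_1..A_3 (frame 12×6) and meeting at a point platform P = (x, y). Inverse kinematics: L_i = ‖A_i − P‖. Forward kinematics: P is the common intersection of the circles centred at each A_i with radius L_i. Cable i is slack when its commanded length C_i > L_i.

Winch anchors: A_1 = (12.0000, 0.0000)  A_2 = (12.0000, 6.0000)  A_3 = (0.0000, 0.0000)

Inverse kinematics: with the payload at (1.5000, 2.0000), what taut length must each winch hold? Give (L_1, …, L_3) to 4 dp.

cable 1: Δx=10.5000, Δy=-2.0000; L_1 = √(Δx²+Δy²) = 10.6888
cable 2: Δx=10.5000, Δy=4.0000; L_2 = √(Δx²+Δy²) = 11.2361
cable 3: Δx=-1.5000, Δy=-2.0000; L_3 = √(Δx²+Δy²) = 2.5000

(10.6888, 11.2361, 2.5000)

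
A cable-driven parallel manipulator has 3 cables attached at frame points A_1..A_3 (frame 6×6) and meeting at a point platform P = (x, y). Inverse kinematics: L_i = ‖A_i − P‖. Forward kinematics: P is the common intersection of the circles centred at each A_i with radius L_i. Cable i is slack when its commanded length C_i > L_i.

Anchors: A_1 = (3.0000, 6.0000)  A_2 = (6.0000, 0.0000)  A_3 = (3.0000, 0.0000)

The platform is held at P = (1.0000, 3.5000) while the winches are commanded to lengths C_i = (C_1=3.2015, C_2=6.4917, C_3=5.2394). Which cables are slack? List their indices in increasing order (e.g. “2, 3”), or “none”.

cable 1: L_1 = ‖A_1−P‖ = 3.2016;  C_1 = 3.2015 → taut
cable 2: L_2 = ‖A_2−P‖ = 6.1033;  C_2 = 6.4917 → slack
cable 3: L_3 = ‖A_3−P‖ = 4.0311;  C_3 = 5.2394 → slack

2, 3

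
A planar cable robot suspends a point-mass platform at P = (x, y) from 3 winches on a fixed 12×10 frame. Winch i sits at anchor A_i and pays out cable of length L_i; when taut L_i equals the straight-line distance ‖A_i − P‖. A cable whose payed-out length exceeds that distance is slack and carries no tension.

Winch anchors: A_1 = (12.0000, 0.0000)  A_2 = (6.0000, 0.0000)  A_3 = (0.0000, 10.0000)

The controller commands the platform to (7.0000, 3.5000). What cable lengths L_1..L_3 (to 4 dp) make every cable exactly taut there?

(6.1033, 3.6401, 9.5525)

L_1 = √((12.0000−7.0000)² + (0.0000−3.5000)²) = 6.1033
L_2 = √((6.0000−7.0000)² + (0.0000−3.5000)²) = 3.6401
L_3 = √((0.0000−7.0000)² + (10.0000−3.5000)²) = 9.5525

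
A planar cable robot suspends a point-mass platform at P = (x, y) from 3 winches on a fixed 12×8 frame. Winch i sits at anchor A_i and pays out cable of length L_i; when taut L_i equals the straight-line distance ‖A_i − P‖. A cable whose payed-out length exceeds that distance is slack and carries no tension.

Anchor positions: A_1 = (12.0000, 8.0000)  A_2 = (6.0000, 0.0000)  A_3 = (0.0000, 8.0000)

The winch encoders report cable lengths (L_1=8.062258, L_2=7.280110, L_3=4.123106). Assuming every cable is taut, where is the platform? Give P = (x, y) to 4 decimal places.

(4.0000, 7.0000)

circle eqns → linear via eq_j − eq_1; set q_j = A_j·A_j − L_j²
q_1 = 144.0000+64.0000−65.0000 = 143.0000
12.0000·x + 16.0000·y = q_1−q_2 = 160.0000
24.0000·x + 0.0000·y = q_1−q_3 = 96.0000
solve first two rows → x=4.0000, y=7.0000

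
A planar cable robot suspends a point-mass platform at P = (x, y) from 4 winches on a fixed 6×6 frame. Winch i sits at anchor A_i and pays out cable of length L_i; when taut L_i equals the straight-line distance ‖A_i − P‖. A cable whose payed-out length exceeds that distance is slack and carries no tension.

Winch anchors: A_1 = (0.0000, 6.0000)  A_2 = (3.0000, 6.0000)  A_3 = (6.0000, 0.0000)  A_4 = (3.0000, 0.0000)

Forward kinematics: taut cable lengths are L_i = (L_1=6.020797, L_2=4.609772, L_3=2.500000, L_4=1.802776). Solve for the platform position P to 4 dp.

each cable: (A_i−P)·(A_i−P) = L_i²; let k_i = ‖A_i‖²−L_i²
k_1 = 0.0000+36.0000−36.2500 = -0.2500
row 1: -6.0000x + 0.0000y = -24.0000  (k_2=23.7500)
row 2: -12.0000x + 12.0000y = -30.0000  (k_3=29.7500)
row 3: -6.0000x + 12.0000y = -6.0000  (k_4=5.7500)
Cramer on rows 1–2 → x = 4.0000, y = 1.5000
check cable 4: ‖A_4−P‖² = 3.2500 ≈ L_4² = 3.2500 ✓

(4.0000, 1.5000)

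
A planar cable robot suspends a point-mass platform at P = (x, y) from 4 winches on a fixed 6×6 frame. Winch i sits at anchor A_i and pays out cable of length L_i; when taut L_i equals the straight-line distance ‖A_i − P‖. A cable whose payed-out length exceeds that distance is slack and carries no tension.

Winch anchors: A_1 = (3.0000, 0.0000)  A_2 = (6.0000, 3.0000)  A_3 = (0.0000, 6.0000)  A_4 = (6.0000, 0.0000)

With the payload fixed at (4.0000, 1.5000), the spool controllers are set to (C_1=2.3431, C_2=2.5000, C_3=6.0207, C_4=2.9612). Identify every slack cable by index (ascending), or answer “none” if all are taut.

1, 4

cable 1: √((-1.0000)²+(-1.5000)²)=1.8028, C_1=2.3431: slack
cable 2: √((2.0000)²+(1.5000)²)=2.5000, C_2=2.5000: taut
cable 3: √((-4.0000)²+(4.5000)²)=6.0208, C_3=6.0207: taut
cable 4: √((2.0000)²+(-1.5000)²)=2.5000, C_4=2.9612: slack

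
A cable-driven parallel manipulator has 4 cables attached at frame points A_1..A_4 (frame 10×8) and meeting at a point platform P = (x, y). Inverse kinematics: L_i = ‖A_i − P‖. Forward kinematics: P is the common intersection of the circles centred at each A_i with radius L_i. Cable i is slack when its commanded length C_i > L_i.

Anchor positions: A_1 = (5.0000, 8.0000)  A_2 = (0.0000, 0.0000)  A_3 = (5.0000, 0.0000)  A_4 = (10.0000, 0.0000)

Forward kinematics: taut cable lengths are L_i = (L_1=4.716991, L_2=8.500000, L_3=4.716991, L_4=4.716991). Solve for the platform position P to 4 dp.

(7.5000, 4.0000)

expand ‖A_i−P‖²=L_i² and subtract eq 1 (q_i ≔ ‖A_i‖²−L_i²)
q_1 = 25.0000+64.0000−22.2500 = 66.7500
eq1−eq2 → [10.0000  16.0000]·P = 139.0000
eq1−eq3 → [0.0000  16.0000]·P = 64.0000
eq1−eq4 → [-10.0000  16.0000]·P = -11.0000
2×2 solve → P = (7.5000, 4.0000)
check cable 4: ‖A_4−P‖² = 22.2500 ≈ L_4² = 22.2500 ✓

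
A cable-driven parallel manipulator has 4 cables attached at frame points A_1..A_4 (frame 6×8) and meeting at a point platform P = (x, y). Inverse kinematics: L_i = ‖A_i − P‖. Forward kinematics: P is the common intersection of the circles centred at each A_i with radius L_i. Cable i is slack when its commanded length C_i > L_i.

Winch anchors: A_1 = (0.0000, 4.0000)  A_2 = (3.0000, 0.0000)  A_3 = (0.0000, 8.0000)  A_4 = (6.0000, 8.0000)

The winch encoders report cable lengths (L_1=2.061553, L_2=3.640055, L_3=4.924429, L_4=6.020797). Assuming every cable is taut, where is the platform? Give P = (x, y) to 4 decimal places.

each cable: (A_i−P)·(A_i−P) = L_i²; let k_i = ‖A_i‖²−L_i²
k_1 = 0.0000+16.0000−4.2500 = 11.7500
row 1: -6.0000x + 8.0000y = 16.0000  (k_2=-4.2500)
row 2: 0.0000x − 8.0000y = -28.0000  (k_3=39.7500)
row 3: -12.0000x − 8.0000y = -52.0000  (k_4=63.7500)
Cramer on rows 1–2 → x = 2.0000, y = 3.5000
check cable 4: ‖A_4−P‖² = 36.2500 ≈ L_4² = 36.2500 ✓

(2.0000, 3.5000)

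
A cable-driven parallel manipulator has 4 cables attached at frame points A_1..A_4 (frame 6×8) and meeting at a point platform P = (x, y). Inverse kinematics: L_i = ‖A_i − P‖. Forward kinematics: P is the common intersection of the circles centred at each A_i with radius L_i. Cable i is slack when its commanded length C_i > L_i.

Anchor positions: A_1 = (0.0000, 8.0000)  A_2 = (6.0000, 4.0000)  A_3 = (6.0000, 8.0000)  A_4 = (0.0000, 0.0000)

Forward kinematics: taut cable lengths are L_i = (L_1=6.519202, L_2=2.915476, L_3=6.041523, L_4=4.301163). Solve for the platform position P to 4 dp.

(3.5000, 2.5000)

each cable: (A_i−P)·(A_i−P) = L_i²; let k_i = ‖A_i‖²−L_i²
k_1 = 0.0000+64.0000−42.5000 = 21.5000
row 1: -12.0000x + 8.0000y = -22.0000  (k_2=43.5000)
row 2: -12.0000x + 0.0000y = -42.0000  (k_3=63.5000)
row 3: 0.0000x + 16.0000y = 40.0000  (k_4=-18.5000)
Cramer on rows 1–2 → x = 3.5000, y = 2.5000
check cable 4: ‖A_4−P‖² = 18.5000 ≈ L_4² = 18.5000 ✓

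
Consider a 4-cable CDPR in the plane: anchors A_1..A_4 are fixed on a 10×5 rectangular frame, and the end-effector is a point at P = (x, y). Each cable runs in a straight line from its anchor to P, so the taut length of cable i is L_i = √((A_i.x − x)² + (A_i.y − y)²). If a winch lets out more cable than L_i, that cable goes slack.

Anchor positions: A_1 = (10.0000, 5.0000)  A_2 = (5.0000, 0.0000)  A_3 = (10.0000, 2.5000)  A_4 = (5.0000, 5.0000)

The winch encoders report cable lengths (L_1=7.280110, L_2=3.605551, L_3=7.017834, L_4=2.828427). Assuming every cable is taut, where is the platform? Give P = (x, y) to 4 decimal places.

each cable: (A_i−P)·(A_i−P) = L_i²; let c_i = ‖A_i‖²−L_i²
c_1 = 100.0000+25.0000−53.0000 = 72.0000
row 1: 10.0000x + 10.0000y = 60.0000  (c_2=12.0000)
row 2: 0.0000x + 5.0000y = 15.0000  (c_3=57.0000)
row 3: 10.0000x + 0.0000y = 30.0000  (c_4=42.0000)
Cramer on rows 1–2 → x = 3.0000, y = 3.0000
check cable 4: ‖A_4−P‖² = 8.0000 ≈ L_4² = 8.0000 ✓

(3.0000, 3.0000)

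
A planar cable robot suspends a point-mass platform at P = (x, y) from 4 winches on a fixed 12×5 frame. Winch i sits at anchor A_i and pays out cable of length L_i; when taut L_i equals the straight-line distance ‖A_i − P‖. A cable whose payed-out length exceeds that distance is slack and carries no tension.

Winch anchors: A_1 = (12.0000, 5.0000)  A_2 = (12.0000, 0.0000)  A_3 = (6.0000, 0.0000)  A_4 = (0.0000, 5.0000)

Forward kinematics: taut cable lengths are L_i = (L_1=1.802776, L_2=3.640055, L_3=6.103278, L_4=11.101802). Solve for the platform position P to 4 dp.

(11.0000, 3.5000)

each cable: (A_i−P)·(A_i−P) = L_i²; let q_i = ‖A_i‖²−L_i²
q_1 = 144.0000+25.0000−3.2500 = 165.7500
row 1: 0.0000x + 10.0000y = 35.0000  (q_2=130.7500)
row 2: 12.0000x + 10.0000y = 167.0000  (q_3=-1.2500)
row 3: 24.0000x + 0.0000y = 264.0000  (q_4=-98.2500)
Cramer on rows 1–2 → x = 11.0000, y = 3.5000
check cable 4: ‖A_4−P‖² = 123.2500 ≈ L_4² = 123.2500 ✓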